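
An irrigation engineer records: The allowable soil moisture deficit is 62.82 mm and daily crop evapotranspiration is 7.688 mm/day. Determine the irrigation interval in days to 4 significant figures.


Approach: apply the irrigation interval relation, interval = SMD / ETc.
interval = 62.82 / 7.688 = 8.171 days
Therefore the irrigation interval = 8.171 days.


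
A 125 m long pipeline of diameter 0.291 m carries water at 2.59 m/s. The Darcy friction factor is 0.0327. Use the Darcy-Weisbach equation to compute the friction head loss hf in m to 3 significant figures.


Approach: apply the Darcy-Weisbach equation, hf = f*(L/D)*(v^2/(2g)).
hf = 0.0327 * (125/0.291) * (2.59^2 / (2*9.81))
hf = 4.80 m
Therefore the friction head loss hf = 4.80 m.


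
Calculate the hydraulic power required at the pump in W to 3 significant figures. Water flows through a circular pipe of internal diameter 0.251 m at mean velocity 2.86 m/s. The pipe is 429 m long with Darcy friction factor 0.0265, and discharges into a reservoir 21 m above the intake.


Approach: apply continuity + Darcy-Weisbach + hydraulic power, Q = A*v; hf = f*(L/D)*(v^2/(2g)); H = static + hf; P = rho*g*Q*H.
Step 1 — flow rate (continuity, Q = A*v):
  A = pi*(0.251/2)^2 = 0.049481 m^2
  Q = 0.049481 * 2.86 = 0.14152 m^3/s
Step 2 — friction head loss (Darcy-Weisbach):
  hf = 0.0265 * (429/0.251) * (2.86^2 / (2*9.81))
  hf = 18.883 m
Step 3 — total head: H = 21 + 18.883 = 39.883 m
Step 4 — hydraulic power (P = rho*g*Q*H):
  P = 1000 * 9.81 * 0.14152 * 39.883 = 55400 W
Therefore the hydraulic power required at the pump = 55400 W.


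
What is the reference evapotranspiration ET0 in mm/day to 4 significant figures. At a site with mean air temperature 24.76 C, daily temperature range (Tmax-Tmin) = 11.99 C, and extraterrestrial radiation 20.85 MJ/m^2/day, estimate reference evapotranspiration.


Approach: apply the Hargreaves-Samani method, ET0 = 0.0023*(Tmean+17.8)*sqrt(Tmax-Tmin)*0.408*Ra.
ET0 = 0.0023*(24.76+17.8)*sqrt(11.99)*0.408*20.85 = 2.883 mm/day
Therefore the reference evapotranspiration ET0 = 2.883 mm/day.


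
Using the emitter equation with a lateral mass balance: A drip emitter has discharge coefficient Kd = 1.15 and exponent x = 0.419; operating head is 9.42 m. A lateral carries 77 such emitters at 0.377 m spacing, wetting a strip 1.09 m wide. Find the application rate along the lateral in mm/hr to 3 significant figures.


Approach: apply the emitter equation with a lateral mass balance, q = Kd*h^x; Q = n*q; rate = Q/(n*spacing*width).
Step 1 — single emitter flow (q = Kd*h^x):
  q = 1.15 * 9.42^0.419 = 2.9432 L/hr
Step 2 — total lateral flow: Q = 77 * 2.9432 = 226.63 L/hr
Step 3 — wetted area: A = 77 * 0.377 * 1.09 = 31.642 m^2
Step 4 — application rate: Q/A = 226.63/31.642 = 7.16 mm/hr
Therefore the application rate along the lateral = 7.16 mm/hr.


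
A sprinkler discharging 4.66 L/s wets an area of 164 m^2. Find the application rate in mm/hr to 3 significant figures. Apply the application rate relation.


Approach: apply the application rate relation, rate = (Q/A)*3600.
rate = (4.66 / 164) * 3600 = 102 mm/hr
Therefore the application rate = 102 mm/hr.


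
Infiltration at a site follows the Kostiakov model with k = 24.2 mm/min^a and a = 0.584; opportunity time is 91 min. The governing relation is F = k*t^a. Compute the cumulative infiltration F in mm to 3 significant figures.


F = 24.2 * 91^0.584 = 337 mm
Therefore the cumulative infiltration F = 337 mm.


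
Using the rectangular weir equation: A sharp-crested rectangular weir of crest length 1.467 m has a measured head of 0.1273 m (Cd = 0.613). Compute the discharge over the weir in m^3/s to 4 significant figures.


Approach: apply the rectangular weir equation, Q = (2/3)*Cd*L*sqrt(2g)*H^1.5.
Q = (2/3)*0.613*1.467*sqrt(2*9.81)*0.1273^1.5 = 0.1206 m^3/s
Therefore the discharge over the weir = 0.1206 m^3/s.


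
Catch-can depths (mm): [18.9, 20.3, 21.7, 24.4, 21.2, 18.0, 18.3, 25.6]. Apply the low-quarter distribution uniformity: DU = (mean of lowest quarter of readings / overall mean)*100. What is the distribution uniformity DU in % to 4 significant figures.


sorted lowest 2 of 8: [18.0, 18.3] -> mean = 18.1500 mm
overall mean = 21.0500 mm
DU = (18.1500/21.0500)*100 = 86.22 %
Therefore the distribution uniformity DU = 86.22 %.


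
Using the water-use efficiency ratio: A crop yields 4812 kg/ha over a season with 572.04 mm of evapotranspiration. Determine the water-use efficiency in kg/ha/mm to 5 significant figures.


Approach: apply the water-use efficiency ratio, WUE = yield/ET.
WUE = 4812 / 572.04 = 8.4120 kg/ha/mm
Therefore the water-use efficiency = 8.4120 kg/ha/mm.


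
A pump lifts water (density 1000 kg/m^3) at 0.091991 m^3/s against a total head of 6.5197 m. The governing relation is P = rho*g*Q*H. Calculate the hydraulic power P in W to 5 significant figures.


P = 1000 * 9.81 * 0.091991 * 6.5197 = 5883.6 W
Therefore the hydraulic power P = 5883.6 W.


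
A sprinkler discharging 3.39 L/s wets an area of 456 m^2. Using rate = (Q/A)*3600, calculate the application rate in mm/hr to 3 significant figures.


rate = (3.39 / 456) * 3600 = 26.8 mm/hr
Therefore the application rate = 26.8 mm/hr.


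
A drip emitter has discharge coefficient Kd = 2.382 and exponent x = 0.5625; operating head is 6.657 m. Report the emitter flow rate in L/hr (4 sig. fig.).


Approach: apply the emitter characteristic equation, q = Kd * h^x.
q = 2.382 * 6.657^0.5625 = 6.919 L/hr
Therefore the emitter flow rate = 6.919 L/hr.


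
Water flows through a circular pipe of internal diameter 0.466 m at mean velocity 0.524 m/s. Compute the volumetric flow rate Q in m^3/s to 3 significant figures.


Approach: apply the continuity equation for pipe flow, Q = A * v with A = pi*(D/2)^2.
A = pi*(0.466/2)^2 = 0.17055 m^2
Q = 0.17055 * 0.524 = 0.0894 m^3/s
Therefore the volumetric flow rate Q = 0.0894 m^3/s.


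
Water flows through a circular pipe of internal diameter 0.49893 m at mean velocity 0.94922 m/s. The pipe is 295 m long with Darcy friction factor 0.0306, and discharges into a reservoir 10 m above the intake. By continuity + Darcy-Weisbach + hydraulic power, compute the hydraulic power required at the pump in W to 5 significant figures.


Approach: apply continuity + Darcy-Weisbach + hydraulic power, Q = A*v; hf = f*(L/D)*(v^2/(2g)); H = static + hf; P = rho*g*Q*H.
Step 1 — flow rate (continuity, Q = A*v):
  A = pi*(0.49893/2)^2 = 0.1955101 m^2
  Q = 0.1955101 * 0.94922 = 0.1855821 m^3/s
Step 2 — friction head loss (Darcy-Weisbach):
  hf = 0.0306 * (295/0.49893) * (0.94922^2 / (2*9.81))
  hf = 0.8308805 m
Step 3 — total head: H = 10 + 0.8308805 = 10.83088 m
Step 4 — hydraulic power (P = rho*g*Q*H):
  P = 1000 * 9.81 * 0.1855821 * 10.83088 = 19718 W
Therefore the hydraulic power required at the pump = 19718 W.


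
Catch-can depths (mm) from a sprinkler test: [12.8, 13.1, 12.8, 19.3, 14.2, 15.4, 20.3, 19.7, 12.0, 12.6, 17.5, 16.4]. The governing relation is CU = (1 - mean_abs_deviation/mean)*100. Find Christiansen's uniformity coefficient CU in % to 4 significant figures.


mean = 15.5083 mm
mean |d_i - mean| = 2.60972 mm
CU = (1 - 2.60972/15.5083)*100 = 83.17 %
Therefore Christiansen's uniformity coefficient CU = 83.17 %.


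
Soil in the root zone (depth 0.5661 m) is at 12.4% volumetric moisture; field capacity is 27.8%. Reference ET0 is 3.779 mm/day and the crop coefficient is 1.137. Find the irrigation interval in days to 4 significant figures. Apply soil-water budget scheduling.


Approach: apply soil-water budget scheduling, SMD = (FC-theta)/100*depth*1000; ETc = ET0*Kc; interval = SMD/ETc.
Step 1 — soil moisture deficit:
  SMD = (27.8 - 12.4)/100 * 0.5661 * 1000 = 87.1794 mm
Step 2 — daily crop ET (ETc = ET0*Kc):
  ETc = 3.779 * 1.137 = 4.29672 mm/day
Step 3 — irrigation interval (SMD/ETc):
  interval = 87.1794 / 4.29672 = 20.29 days
Therefore the irrigation interval = 20.29 days.


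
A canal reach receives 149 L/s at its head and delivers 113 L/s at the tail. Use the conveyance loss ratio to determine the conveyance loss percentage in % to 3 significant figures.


Approach: apply the conveyance loss ratio, loss% = ((Q_head - Q_tail)/Q_head)*100.
loss = ((149 - 113)/149)*100 = 24.2 %
Therefore the conveyance loss percentage = 24.2 %.


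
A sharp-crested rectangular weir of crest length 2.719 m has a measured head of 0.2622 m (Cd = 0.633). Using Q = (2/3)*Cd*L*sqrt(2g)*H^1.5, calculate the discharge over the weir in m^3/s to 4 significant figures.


Q = (2/3)*0.633*2.719*sqrt(2*9.81)*0.2622^1.5 = 0.6824 m^3/s
Therefore the discharge over the weir = 0.6824 m^3/s.


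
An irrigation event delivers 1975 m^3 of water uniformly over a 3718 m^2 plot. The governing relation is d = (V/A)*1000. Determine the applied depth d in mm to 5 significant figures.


d = (1975 / 3718) * 1000 = 531.20 mm
Therefore the applied depth d = 531.20 mm.


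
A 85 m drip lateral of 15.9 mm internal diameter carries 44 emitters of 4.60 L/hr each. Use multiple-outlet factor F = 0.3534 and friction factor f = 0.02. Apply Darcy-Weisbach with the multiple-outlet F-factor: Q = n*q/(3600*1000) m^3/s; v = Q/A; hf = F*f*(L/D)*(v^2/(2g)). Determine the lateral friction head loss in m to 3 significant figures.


Q = 44*4.60/(3600*1000) = 5.6222e-05 m^3/s
A = pi*(15.9e-3/2)^2 = 1.9856e-04 m^2, so v = Q/A = 0.28315 m/s
hf = 0.3534*0.02*(85/0.0159)*(0.28315^2/(2*9.81)) = 0.154 m
Therefore the lateral friction head loss = 0.154 m.


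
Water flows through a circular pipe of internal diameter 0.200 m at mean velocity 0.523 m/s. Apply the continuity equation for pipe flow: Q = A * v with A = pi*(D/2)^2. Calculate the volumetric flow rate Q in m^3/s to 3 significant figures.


A = pi*(0.200/2)^2 = 0.031416 m^2
Q = 0.031416 * 0.523 = 0.0164 m^3/s
Therefore the volumetric flow rate Q = 0.0164 m^3/s.


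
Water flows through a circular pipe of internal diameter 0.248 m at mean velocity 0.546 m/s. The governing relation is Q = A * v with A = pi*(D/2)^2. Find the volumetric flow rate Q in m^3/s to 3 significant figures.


A = pi*(0.248/2)^2 = 0.048305 m^2
Q = 0.048305 * 0.546 = 0.0264 m^3/s
Therefore the volumetric flow rate Q = 0.0264 m^3/s.


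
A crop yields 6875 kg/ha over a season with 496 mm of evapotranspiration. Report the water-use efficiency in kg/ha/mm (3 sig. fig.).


Approach: apply the water-use efficiency ratio, WUE = yield/ET.
WUE = 6875 / 496 = 13.9 kg/ha/mm
Therefore the water-use efficiency = 13.9 kg/ha/mm.


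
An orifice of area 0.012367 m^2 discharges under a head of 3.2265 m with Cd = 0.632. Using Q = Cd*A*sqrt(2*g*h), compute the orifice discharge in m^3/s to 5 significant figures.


Q = 0.632 * 0.012367 * sqrt(2*9.81*3.2265) = 0.062187 m^3/s
Therefore the orifice discharge = 0.062187 m^3/s.


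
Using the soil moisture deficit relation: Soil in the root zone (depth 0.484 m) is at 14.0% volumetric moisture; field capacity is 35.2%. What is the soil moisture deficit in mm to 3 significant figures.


Approach: apply the soil moisture deficit relation, SMD = (FC - theta)/100 * depth * 1000.
SMD = (35.2 - 14.0)/100 * 0.484 * 1000 = 103 mm
Therefore the soil moisture deficit = 103 mm.


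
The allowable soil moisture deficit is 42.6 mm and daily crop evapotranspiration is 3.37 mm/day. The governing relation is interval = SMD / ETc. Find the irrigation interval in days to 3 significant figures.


interval = 42.6 / 3.37 = 12.6 days
Therefore the irrigation interval = 12.6 days.


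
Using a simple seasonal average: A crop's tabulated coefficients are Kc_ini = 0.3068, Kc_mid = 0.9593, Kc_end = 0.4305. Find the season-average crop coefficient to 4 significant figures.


Approach: apply a simple seasonal average, Kc_avg = (Kc_ini + Kc_mid + Kc_end)/3.
Kc_avg = (0.3068 + 0.9593 + 0.4305)/3 = 0.5655
Therefore the season-average crop coefficient = 0.5655.


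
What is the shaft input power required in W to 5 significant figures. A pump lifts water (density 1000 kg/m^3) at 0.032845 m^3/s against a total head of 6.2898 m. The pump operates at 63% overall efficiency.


Approach: apply hydraulic power then efficiency conversion, P = rho*g*Q*H; P_in = P/eta.
Step 1 — hydraulic power (P = rho*g*Q*H):
  P = 1000 * 9.81 * 0.032845 * 6.2898 = 2026.633 W
Step 2 — input power: P_in = P/eta = 2026.633 / 0.63 = 3216.9 W
Therefore the shaft input power required = 3216.9 W.


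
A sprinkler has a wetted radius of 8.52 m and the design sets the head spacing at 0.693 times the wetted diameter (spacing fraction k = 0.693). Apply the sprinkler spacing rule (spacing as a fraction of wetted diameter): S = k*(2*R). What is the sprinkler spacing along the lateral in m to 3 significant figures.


S = 0.693 * (2 * 8.52) = 11.8 m
Therefore the sprinkler spacing along the lateral = 11.8 m.


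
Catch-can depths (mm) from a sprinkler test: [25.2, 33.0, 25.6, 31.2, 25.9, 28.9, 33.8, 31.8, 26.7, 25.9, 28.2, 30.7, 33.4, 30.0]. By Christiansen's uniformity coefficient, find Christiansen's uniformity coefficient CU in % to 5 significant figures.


Approach: apply Christiansen's uniformity coefficient, CU = (1 - mean_abs_deviation/mean)*100.
mean = 29.30714 mm
mean |d_i - mean| = 2.678571 mm
CU = (1 - 2.678571/29.30714)*100 = 90.860 %
Therefore Christiansen's uniformity coefficient CU = 90.860 %.


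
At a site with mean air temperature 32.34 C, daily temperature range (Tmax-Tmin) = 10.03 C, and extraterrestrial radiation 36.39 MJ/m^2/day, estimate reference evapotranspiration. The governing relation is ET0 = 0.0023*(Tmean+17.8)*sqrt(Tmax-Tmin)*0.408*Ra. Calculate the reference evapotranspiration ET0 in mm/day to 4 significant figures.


ET0 = 0.0023*(32.34+17.8)*sqrt(10.03)*0.408*36.39 = 5.423 mm/day
Therefore the reference evapotranspiration ET0 = 5.423 mm/day.


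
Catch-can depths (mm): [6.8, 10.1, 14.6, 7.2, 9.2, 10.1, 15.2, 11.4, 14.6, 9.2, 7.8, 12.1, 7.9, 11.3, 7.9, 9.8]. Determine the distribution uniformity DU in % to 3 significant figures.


Approach: apply the low-quarter distribution uniformity, DU = (mean of lowest quarter of readings / overall mean)*100.
sorted lowest 4 of 16: [6.8, 7.2, 7.8, 7.9] -> mean = 7.4250 mm
overall mean = 10.325 mm
DU = (7.4250/10.325)*100 = 71.9 %
Therefore the distribution uniformity DU = 71.9 %.


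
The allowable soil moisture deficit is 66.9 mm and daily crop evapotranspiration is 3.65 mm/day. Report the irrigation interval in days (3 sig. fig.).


Approach: apply the irrigation interval relation, interval = SMD / ETc.
interval = 66.9 / 3.65 = 18.3 days
Therefore the irrigation interval = 18.3 days.


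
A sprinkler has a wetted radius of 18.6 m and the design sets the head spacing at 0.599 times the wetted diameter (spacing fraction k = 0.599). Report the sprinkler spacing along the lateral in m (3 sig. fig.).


Approach: apply the sprinkler spacing rule (spacing as a fraction of wetted diameter), S = k*(2*R).
S = 0.599 * (2 * 18.6) = 22.3 m
Therefore the sprinkler spacing along the lateral = 22.3 m.


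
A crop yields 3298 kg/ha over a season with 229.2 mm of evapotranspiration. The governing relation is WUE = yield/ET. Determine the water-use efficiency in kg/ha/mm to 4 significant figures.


WUE = 3298 / 229.2 = 14.39 kg/ha/mm
Therefore the water-use efficiency = 14.39 kg/ha/mm.


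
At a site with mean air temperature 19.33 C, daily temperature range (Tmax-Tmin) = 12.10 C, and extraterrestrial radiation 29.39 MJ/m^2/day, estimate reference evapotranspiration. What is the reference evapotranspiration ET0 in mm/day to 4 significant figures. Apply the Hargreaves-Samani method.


Approach: apply the Hargreaves-Samani method, ET0 = 0.0023*(Tmean+17.8)*sqrt(Tmax-Tmin)*0.408*Ra.
ET0 = 0.0023*(19.33+17.8)*sqrt(12.10)*0.408*29.39 = 3.562 mm/day
Therefore the reference evapotranspiration ET0 = 3.562 mm/day.


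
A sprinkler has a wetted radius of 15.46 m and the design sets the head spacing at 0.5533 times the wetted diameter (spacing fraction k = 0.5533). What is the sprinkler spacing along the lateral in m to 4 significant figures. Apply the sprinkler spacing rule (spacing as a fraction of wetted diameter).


Approach: apply the sprinkler spacing rule (spacing as a fraction of wetted diameter), S = k*(2*R).
S = 0.5533 * (2 * 15.46) = 17.11 m
Therefore the sprinkler spacing along the lateral = 17.11 m.


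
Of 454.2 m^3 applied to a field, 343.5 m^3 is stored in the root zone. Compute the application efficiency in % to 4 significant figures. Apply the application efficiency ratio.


Approach: apply the application efficiency ratio, Ea = (stored/applied)*100.
Ea = (343.5/454.2)*100 = 75.63 %
Therefore the application efficiency = 75.63 %.


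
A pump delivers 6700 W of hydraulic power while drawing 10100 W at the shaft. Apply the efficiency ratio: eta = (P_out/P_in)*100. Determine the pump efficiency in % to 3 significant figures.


eta = (6700 / 10100) * 100 = 66.3 %
Therefore the pump efficiency = 66.3 %.


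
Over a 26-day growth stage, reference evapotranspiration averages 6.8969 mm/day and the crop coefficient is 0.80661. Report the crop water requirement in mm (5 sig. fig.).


Approach: apply the crop water requirement relation, CWR = ET0 * Kc * days.
CWR = 6.8969 * 0.80661 * 26 = 144.64 mm
Therefore the crop water requirement = 144.64 mm.


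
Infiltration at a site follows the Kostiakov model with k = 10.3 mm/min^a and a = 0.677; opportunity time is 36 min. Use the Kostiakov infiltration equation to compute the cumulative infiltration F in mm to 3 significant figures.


Approach: apply the Kostiakov infiltration equation, F = k*t^a.
F = 10.3 * 36^0.677 = 117 mm
Therefore the cumulative infiltration F = 117 mm.


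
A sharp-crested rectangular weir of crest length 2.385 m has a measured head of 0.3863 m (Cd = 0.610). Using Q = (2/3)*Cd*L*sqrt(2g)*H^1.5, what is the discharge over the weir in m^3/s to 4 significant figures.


Q = (2/3)*0.610*2.385*sqrt(2*9.81)*0.3863^1.5 = 1.031 m^3/s
Therefore the discharge over the weir = 1.031 m^3/s.


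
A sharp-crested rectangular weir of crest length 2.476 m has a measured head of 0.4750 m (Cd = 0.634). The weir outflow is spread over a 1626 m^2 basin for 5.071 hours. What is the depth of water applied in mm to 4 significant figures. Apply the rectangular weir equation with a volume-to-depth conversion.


Approach: apply the rectangular weir equation with a volume-to-depth conversion, Q = (2/3)*Cd*L*sqrt(2g)*H^1.5; d = Q*t/A * 1000.
Step 1 — weir discharge:
  Q = (2/3)*0.634*2.476*sqrt(2*9.81)*0.4750^1.5 = 1.51753 m^3/s
Step 2 — volume: V = 1.51753 * 5.071*3600 = 27703.5 m^3
Step 3 — depth: d = V/A * 1000 = 27703.5/1626 * 1000 = 17040 mm
Therefore the depth of water applied = 17040 mm.


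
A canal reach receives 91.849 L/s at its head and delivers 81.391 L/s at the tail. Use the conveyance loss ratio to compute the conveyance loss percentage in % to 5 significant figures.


Approach: apply the conveyance loss ratio, loss% = ((Q_head - Q_tail)/Q_head)*100.
loss = ((91.849 - 81.391)/91.849)*100 = 11.386 %
Therefore the conveyance loss percentage = 11.386 %.


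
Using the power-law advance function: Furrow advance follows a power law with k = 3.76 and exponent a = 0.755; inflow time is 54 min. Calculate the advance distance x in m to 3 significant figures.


Approach: apply the power-law advance function, x = k*t^a.
x = 3.76 * 54^0.755 = 76.4 m
Therefore the advance distance x = 76.4 m.


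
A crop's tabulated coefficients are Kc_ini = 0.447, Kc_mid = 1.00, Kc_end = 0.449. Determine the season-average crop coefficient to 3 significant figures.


Approach: apply a simple seasonal average, Kc_avg = (Kc_ini + Kc_mid + Kc_end)/3.
Kc_avg = (0.447 + 1.00 + 0.449)/3 = 0.632
Therefore the season-average crop coefficient = 0.632.


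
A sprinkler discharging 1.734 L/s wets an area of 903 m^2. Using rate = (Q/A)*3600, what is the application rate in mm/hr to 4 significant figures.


rate = (1.734 / 903) * 3600 = 6.913 mm/hr
Therefore the application rate = 6.913 mm/hr.


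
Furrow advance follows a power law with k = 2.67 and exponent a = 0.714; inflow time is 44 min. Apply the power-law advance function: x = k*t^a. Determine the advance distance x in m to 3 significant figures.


x = 2.67 * 44^0.714 = 39.8 m
Therefore the advance distance x = 39.8 m.


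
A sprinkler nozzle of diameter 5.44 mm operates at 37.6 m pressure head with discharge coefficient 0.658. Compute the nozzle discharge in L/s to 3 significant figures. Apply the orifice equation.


Approach: apply the orifice equation, Q = Cd*A*sqrt(2*g*h), A = pi*(d/2)^2.
A = pi*(5.44e-3/2)^2 = 2.3243e-05 m^2
Q = 0.658 * 2.3243e-05 * sqrt(2*9.81*37.6) * 1000 = 0.415 L/s
Therefore the nozzle discharge = 0.415 L/s.


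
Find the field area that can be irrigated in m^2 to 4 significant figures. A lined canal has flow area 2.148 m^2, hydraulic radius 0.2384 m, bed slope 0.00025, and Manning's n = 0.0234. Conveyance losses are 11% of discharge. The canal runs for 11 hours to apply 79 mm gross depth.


Approach: apply Manning's equation with a conveyance and depth budget, Q = (1/n)*A*R^(2/3)*S^(1/2); Q_field = Q*(1-loss); Area = Q_field*t/(d/1000).
Step 1 — canal discharge (Manning's equation):
  Q = (1/0.0234) * 2.148 * 0.2384^(2/3) * 0.00025^(1/2) = 0.558032 m^3/s
Step 2 — delivered flow: Q_field = 0.558032*(1 - 11/100) = 0.496649 m^3/s
Step 3 — volume delivered: V = 0.496649 * 11*3600 = 19667.3 m^3
Step 4 — area served: A = V / (depth/1000) = 19667.3 / 0.079 = 249000 m^2
Therefore the field area that can be irrigated = 249000 m^2.


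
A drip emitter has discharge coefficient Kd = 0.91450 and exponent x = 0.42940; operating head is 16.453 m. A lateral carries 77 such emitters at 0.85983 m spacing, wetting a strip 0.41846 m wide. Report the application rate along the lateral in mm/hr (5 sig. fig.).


Approach: apply the emitter equation with a lateral mass balance, q = Kd*h^x; Q = n*q; rate = Q/(n*spacing*width).
Step 1 — single emitter flow (q = Kd*h^x):
  q = 0.91450 * 16.453^0.42940 = 3.043963 L/hr
Step 2 — total lateral flow: Q = 77 * 3.043963 = 234.3851 L/hr
Step 3 — wetted area: A = 77 * 0.85983 * 0.41846 = 27.70494 m^2
Step 4 — application rate: Q/A = 234.3851/27.70494 = 8.4600 mm/hr
Therefore the application rate along the lateral = 8.4600 mm/hr.


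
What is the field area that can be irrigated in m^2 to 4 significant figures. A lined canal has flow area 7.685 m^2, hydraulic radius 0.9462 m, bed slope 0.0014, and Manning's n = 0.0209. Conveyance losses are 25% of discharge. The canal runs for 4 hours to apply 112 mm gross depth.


Approach: apply Manning's equation with a conveyance and depth budget, Q = (1/n)*A*R^(2/3)*S^(1/2); Q_field = Q*(1-loss); Area = Q_field*t/(d/1000).
Step 1 — canal discharge (Manning's equation):
  Q = (1/0.0209) * 7.685 * 0.9462^(2/3) * 0.0014^(1/2) = 13.2602 m^3/s
Step 2 — delivered flow: Q_field = 13.2602*(1 - 25/100) = 9.94515 m^3/s
Step 3 — volume delivered: V = 9.94515 * 4*3600 = 143210 m^3
Step 4 — area served: A = V / (depth/1000) = 143210 / 0.112 = 1279000 m^2
Therefore the field area that can be irrigated = 1279000 m^2.


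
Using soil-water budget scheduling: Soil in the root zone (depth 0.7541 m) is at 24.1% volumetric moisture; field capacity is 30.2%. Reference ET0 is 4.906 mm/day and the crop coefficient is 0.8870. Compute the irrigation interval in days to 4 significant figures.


Approach: apply soil-water budget scheduling, SMD = (FC-theta)/100*depth*1000; ETc = ET0*Kc; interval = SMD/ETc.
Step 1 — soil moisture deficit:
  SMD = (30.2 - 24.1)/100 * 0.7541 * 1000 = 46.0001 mm
Step 2 — daily crop ET (ETc = ET0*Kc):
  ETc = 4.906 * 0.8870 = 4.35162 mm/day
Step 3 — irrigation interval (SMD/ETc):
  interval = 46.0001 / 4.35162 = 10.57 days
Therefore the irrigation interval = 10.57 days.


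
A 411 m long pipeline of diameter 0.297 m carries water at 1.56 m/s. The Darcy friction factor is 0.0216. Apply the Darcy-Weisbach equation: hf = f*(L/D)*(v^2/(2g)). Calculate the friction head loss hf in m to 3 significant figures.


hf = 0.0216 * (411/0.297) * (1.56^2 / (2*9.81))
hf = 3.71 m
Therefore the friction head loss hf = 3.71 m.


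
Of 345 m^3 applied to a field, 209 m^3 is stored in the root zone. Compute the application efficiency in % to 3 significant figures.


Approach: apply the application efficiency ratio, Ea = (stored/applied)*100.
Ea = (209/345)*100 = 60.6 %
Therefore the application efficiency = 60.6 %.


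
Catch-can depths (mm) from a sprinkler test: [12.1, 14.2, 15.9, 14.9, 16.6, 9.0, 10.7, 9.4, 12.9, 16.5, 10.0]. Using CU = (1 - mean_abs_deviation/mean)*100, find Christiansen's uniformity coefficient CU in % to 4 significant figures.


mean = 12.9273 mm
mean |d_i - mean| = 2.44793 mm
CU = (1 - 2.44793/12.9273)*100 = 81.06 %
Therefore Christiansen's uniformity coefficient CU = 81.06 %.


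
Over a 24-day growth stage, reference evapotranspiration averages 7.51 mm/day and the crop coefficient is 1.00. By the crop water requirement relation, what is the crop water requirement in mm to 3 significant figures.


Approach: apply the crop water requirement relation, CWR = ET0 * Kc * days.
CWR = 7.51 * 1.00 * 24 = 180 mm
Therefore the crop water requirement = 180 mm.


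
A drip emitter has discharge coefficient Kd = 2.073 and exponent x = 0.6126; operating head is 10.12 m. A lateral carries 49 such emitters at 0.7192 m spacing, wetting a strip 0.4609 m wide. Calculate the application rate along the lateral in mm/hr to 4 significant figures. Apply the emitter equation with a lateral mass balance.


Approach: apply the emitter equation with a lateral mass balance, q = Kd*h^x; Q = n*q; rate = Q/(n*spacing*width).
Step 1 — single emitter flow (q = Kd*h^x):
  q = 2.073 * 10.12^0.6126 = 8.55801 L/hr
Step 2 — total lateral flow: Q = 49 * 8.55801 = 419.343 L/hr
Step 3 — wetted area: A = 49 * 0.7192 * 0.4609 = 16.2425 m^2
Step 4 — application rate: Q/A = 419.343/16.2425 = 25.82 mm/hr
Therefore the application rate along the lateral = 25.82 mm/hr.


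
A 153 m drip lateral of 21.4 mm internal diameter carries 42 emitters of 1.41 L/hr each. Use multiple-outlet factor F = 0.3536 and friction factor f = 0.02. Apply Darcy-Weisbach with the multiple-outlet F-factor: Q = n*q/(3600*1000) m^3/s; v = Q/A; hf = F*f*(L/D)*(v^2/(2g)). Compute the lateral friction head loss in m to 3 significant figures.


Q = 42*1.41/(3600*1000) = 1.6450e-05 m^3/s
A = pi*(21.4e-3/2)^2 = 3.5968e-04 m^2, so v = Q/A = 0.045735 m/s
hf = 0.3536*0.02*(153/0.0214)*(0.045735^2/(2*9.81)) = 0.00539 m
Therefore the lateral friction head loss = 0.00539 m.


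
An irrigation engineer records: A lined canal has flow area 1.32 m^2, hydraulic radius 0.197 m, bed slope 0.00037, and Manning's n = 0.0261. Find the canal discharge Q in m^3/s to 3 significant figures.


Approach: apply Manning's equation, Q = (1/n)*A*R^(2/3)*S^(1/2).
Q = (1/0.0261) * 1.32 * 0.197^(2/3) * 0.00037^(1/2) = 0.329 m^3/s
Therefore the canal discharge Q = 0.329 m^3/s.


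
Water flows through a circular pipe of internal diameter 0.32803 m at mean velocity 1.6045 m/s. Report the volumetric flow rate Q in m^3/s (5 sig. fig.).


Approach: apply the continuity equation for pipe flow, Q = A * v with A = pi*(D/2)^2.
A = pi*(0.32803/2)^2 = 0.08451173 m^2
Q = 0.08451173 * 1.6045 = 0.13560 m^3/s
Therefore the volumetric flow rate Q = 0.13560 m^3/s.


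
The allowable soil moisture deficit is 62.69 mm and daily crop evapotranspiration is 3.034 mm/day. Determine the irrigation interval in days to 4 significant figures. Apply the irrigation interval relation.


Approach: apply the irrigation interval relation, interval = SMD / ETc.
interval = 62.69 / 3.034 = 20.66 days
Therefore the irrigation interval = 20.66 days.


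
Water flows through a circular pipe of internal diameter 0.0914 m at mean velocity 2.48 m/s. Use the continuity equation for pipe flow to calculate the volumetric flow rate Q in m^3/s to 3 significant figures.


Approach: apply the continuity equation for pipe flow, Q = A * v with A = pi*(D/2)^2.
A = pi*(0.0914/2)^2 = 0.0065612 m^2
Q = 0.0065612 * 2.48 = 0.0163 m^3/s
Therefore the volumetric flow rate Q = 0.0163 m^3/s.


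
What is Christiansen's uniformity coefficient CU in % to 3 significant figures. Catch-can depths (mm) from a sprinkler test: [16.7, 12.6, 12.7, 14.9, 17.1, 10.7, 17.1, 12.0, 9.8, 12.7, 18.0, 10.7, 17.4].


Approach: apply Christiansen's uniformity coefficient, CU = (1 - mean_abs_deviation/mean)*100.
mean = 14.031 mm
mean |d_i - mean| = 2.6178 mm
CU = (1 - 2.6178/14.031)*100 = 81.3 %
Therefore Christiansen's uniformity coefficient CU = 81.3 %.


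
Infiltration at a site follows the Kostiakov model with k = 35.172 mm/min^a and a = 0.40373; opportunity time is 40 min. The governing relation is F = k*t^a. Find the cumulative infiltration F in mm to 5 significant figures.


F = 35.172 * 40^0.40373 = 155.95 mm
Therefore the cumulative infiltration F = 155.95 mm.


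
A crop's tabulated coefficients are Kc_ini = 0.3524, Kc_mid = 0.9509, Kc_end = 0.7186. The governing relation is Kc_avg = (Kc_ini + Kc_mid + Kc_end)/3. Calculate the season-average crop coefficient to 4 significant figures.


Kc_avg = (0.3524 + 0.9509 + 0.7186)/3 = 0.6740
Therefore the season-average crop coefficient = 0.6740.


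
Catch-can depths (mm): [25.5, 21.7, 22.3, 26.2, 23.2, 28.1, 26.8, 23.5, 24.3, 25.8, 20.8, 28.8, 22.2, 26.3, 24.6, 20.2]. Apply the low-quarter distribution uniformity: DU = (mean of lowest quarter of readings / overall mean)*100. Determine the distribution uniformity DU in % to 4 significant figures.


sorted lowest 4 of 16: [20.2, 20.8, 21.7, 22.2] -> mean = 21.2250 mm
overall mean = 24.3938 mm
DU = (21.2250/24.3938)*100 = 87.01 %
Therefore the distribution uniformity DU = 87.01 %.


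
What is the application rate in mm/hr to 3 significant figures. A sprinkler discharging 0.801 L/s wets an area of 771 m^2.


Approach: apply the application rate relation, rate = (Q/A)*3600.
rate = (0.801 / 771) * 3600 = 3.74 mm/hr
Therefore the application rate = 3.74 mm/hr.


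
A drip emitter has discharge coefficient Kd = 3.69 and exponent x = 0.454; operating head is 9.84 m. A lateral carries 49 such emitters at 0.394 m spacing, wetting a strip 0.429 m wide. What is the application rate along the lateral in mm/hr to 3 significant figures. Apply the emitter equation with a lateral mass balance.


Approach: apply the emitter equation with a lateral mass balance, q = Kd*h^x; Q = n*q; rate = Q/(n*spacing*width).
Step 1 — single emitter flow (q = Kd*h^x):
  q = 3.69 * 9.84^0.454 = 10.419 L/hr
Step 2 — total lateral flow: Q = 49 * 10.419 = 510.55 L/hr
Step 3 — wetted area: A = 49 * 0.394 * 0.429 = 8.2823 m^2
Step 4 — application rate: Q/A = 510.55/8.2823 = 61.6 mm/hr
Therefore the application rate along the lateral = 61.6 mm/hr.


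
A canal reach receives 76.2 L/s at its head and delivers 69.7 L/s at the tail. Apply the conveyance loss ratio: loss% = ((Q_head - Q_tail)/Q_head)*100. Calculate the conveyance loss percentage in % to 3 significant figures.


loss = ((76.2 - 69.7)/76.2)*100 = 8.53 %
Therefore the conveyance loss percentage = 8.53 %.


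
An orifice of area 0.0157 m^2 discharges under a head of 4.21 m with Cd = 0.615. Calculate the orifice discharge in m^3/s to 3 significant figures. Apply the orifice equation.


Approach: apply the orifice equation, Q = Cd*A*sqrt(2*g*h).
Q = 0.615 * 0.0157 * sqrt(2*9.81*4.21) = 0.0878 m^3/s
Therefore the orifice discharge = 0.0878 m^3/s.


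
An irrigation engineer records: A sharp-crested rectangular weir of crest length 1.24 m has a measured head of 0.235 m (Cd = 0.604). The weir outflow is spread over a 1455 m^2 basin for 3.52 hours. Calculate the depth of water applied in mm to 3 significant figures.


Approach: apply the rectangular weir equation with a volume-to-depth conversion, Q = (2/3)*Cd*L*sqrt(2g)*H^1.5; d = Q*t/A * 1000.
Step 1 — weir discharge:
  Q = (2/3)*0.604*1.24*sqrt(2*9.81)*0.235^1.5 = 0.25195 m^3/s
Step 2 — volume: V = 0.25195 * 3.52*3600 = 3192.7 m^3
Step 3 — depth: d = V/A * 1000 = 3192.7/1455 * 1000 = 2190 mm
Therefore the depth of water applied = 2190 mm.


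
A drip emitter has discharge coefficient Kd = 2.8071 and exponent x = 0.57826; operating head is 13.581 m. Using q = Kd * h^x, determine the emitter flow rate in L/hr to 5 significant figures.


q = 2.8071 * 13.581^0.57826 = 12.688 L/hr
Therefore the emitter flow rate = 12.688 L/hr.


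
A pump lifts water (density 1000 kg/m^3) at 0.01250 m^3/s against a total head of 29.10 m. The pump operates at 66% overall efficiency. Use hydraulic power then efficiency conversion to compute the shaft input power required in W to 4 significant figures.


Approach: apply hydraulic power then efficiency conversion, P = rho*g*Q*H; P_in = P/eta.
Step 1 — hydraulic power (P = rho*g*Q*H):
  P = 1000 * 9.81 * 0.01250 * 29.10 = 3568.39 W
Step 2 — input power: P_in = P/eta = 3568.39 / 0.66 = 5407 W
Therefore the shaft input power required = 5407 W.


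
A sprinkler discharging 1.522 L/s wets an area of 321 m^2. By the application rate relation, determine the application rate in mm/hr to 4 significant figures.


Approach: apply the application rate relation, rate = (Q/A)*3600.
rate = (1.522 / 321) * 3600 = 17.07 mm/hr
Therefore the application rate = 17.07 mm/hr.


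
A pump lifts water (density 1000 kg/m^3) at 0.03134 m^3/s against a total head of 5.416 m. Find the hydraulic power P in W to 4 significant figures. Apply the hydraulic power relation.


Approach: apply the hydraulic power relation, P = rho*g*Q*H.
P = 1000 * 9.81 * 0.03134 * 5.416 = 1665 W
Therefore the hydraulic power P = 1665 W.


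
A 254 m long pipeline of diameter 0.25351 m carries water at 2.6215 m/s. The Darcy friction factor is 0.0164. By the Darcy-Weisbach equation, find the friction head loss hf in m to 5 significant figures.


Approach: apply the Darcy-Weisbach equation, hf = f*(L/D)*(v^2/(2g)).
hf = 0.0164 * (254/0.25351) * (2.6215^2 / (2*9.81))
hf = 5.7555 m
Therefore the friction head loss hf = 5.7555 m.


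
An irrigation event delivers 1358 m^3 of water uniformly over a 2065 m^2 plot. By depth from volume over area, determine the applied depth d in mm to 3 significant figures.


Approach: apply depth from volume over area, d = (V/A)*1000.
d = (1358 / 2065) * 1000 = 658 mm
Therefore the applied depth d = 658 mm.


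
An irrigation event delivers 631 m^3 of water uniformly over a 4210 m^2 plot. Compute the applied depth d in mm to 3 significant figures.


Approach: apply depth from volume over area, d = (V/A)*1000.
d = (631 / 4210) * 1000 = 150 mm
Therefore the applied depth d = 150 mm.


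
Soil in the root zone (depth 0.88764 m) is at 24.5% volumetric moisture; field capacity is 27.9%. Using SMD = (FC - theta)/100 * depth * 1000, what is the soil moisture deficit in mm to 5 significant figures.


SMD = (27.9 - 24.5)/100 * 0.88764 * 1000 = 30.180 mm
Therefore the soil moisture deficit = 30.180 mm.


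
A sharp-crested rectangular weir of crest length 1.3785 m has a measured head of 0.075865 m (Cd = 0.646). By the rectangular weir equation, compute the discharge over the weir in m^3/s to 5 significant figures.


Approach: apply the rectangular weir equation, Q = (2/3)*Cd*L*sqrt(2g)*H^1.5.
Q = (2/3)*0.646*1.3785*sqrt(2*9.81)*0.075865^1.5 = 0.054949 m^3/s
Therefore the discharge over the weir = 0.054949 m^3/s.


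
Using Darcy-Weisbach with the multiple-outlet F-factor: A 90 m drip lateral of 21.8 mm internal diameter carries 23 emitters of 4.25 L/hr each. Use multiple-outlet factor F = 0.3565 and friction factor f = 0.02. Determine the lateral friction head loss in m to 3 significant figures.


Approach: apply Darcy-Weisbach with the multiple-outlet F-factor, Q = n*q/(3600*1000) m^3/s; v = Q/A; hf = F*f*(L/D)*(v^2/(2g)).
Q = 23*4.25/(3600*1000) = 2.7153e-05 m^3/s
A = pi*(21.8e-3/2)^2 = 3.7325e-04 m^2, so v = Q/A = 0.072746 m/s
hf = 0.3565*0.02*(90/0.0218)*(0.072746^2/(2*9.81)) = 0.00794 m
Therefore the lateral friction head loss = 0.00794 m.


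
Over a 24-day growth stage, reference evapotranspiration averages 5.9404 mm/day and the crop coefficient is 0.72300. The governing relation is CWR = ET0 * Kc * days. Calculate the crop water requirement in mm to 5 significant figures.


CWR = 5.9404 * 0.72300 * 24 = 103.08 mm
Therefore the crop water requirement = 103.08 mm.


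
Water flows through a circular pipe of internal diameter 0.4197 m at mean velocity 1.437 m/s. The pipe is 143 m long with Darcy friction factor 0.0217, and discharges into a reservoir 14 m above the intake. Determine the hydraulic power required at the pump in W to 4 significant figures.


Approach: apply continuity + Darcy-Weisbach + hydraulic power, Q = A*v; hf = f*(L/D)*(v^2/(2g)); H = static + hf; P = rho*g*Q*H.
Step 1 — flow rate (continuity, Q = A*v):
  A = pi*(0.4197/2)^2 = 0.138346 m^2
  Q = 0.138346 * 1.437 = 0.198804 m^3/s
Step 2 — friction head loss (Darcy-Weisbach):
  hf = 0.0217 * (143/0.4197) * (1.437^2 / (2*9.81))
  hf = 0.778164 m
Step 3 — total head: H = 14 + 0.778164 = 14.7782 m
Step 4 — hydraulic power (P = rho*g*Q*H):
  P = 1000 * 9.81 * 0.198804 * 14.7782 = 28820 W
Therefore the hydraulic power required at the pump = 28820 W.


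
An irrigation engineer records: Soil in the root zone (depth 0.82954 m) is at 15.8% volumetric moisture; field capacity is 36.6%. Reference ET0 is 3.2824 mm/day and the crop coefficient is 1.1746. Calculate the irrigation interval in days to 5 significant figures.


Approach: apply soil-water budget scheduling, SMD = (FC-theta)/100*depth*1000; ETc = ET0*Kc; interval = SMD/ETc.
Step 1 — soil moisture deficit:
  SMD = (36.6 - 15.8)/100 * 0.82954 * 1000 = 172.5443 mm
Step 2 — daily crop ET (ETc = ET0*Kc):
  ETc = 3.2824 * 1.1746 = 3.855507 mm/day
Step 3 — irrigation interval (SMD/ETc):
  interval = 172.5443 / 3.855507 = 44.753 days
Therefore the irrigation interval = 44.753 days.


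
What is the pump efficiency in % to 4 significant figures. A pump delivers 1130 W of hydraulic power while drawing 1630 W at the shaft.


Approach: apply the efficiency ratio, eta = (P_out/P_in)*100.
eta = (1130 / 1630) * 100 = 69.33 %
Therefore the pump efficiency = 69.33 %.


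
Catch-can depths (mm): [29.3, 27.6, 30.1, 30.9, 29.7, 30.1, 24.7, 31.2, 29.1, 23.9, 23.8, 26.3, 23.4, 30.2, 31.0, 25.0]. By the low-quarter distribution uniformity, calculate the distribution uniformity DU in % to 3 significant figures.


Approach: apply the low-quarter distribution uniformity, DU = (mean of lowest quarter of readings / overall mean)*100.
sorted lowest 4 of 16: [23.4, 23.8, 23.9, 24.7] -> mean = 23.950 mm
overall mean = 27.894 mm
DU = (23.950/27.894)*100 = 85.9 %
Therefore the distribution uniformity DU = 85.9 %.


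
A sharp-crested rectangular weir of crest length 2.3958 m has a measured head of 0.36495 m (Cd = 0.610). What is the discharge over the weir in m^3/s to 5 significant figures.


Approach: apply the rectangular weir equation, Q = (2/3)*Cd*L*sqrt(2g)*H^1.5.
Q = (2/3)*0.610*2.3958*sqrt(2*9.81)*0.36495^1.5 = 0.95146 m^3/s
Therefore the discharge over the weir = 0.95146 m^3/s.


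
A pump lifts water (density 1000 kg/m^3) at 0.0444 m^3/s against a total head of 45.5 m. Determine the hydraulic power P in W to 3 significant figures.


Approach: apply the hydraulic power relation, P = rho*g*Q*H.
P = 1000 * 9.81 * 0.0444 * 45.5 = 19800 W
Therefore the hydraulic power P = 19800 W.


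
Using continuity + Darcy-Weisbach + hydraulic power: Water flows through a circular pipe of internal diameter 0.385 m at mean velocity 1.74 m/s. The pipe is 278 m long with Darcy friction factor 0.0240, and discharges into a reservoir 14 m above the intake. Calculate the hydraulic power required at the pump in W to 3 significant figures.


Approach: apply continuity + Darcy-Weisbach + hydraulic power, Q = A*v; hf = f*(L/D)*(v^2/(2g)); H = static + hf; P = rho*g*Q*H.
Step 1 — flow rate (continuity, Q = A*v):
  A = pi*(0.385/2)^2 = 0.11642 m^2
  Q = 0.11642 * 1.74 = 0.20256 m^3/s
Step 2 — friction head loss (Darcy-Weisbach):
  hf = 0.0240 * (278/0.385) * (1.74^2 / (2*9.81))
  hf = 2.6742 m
Step 3 — total head: H = 14 + 2.6742 = 16.674 m
Step 4 — hydraulic power (P = rho*g*Q*H):
  P = 1000 * 9.81 * 0.20256 * 16.674 = 33100 W
Therefore the hydraulic power required at the pump = 33100 W.
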